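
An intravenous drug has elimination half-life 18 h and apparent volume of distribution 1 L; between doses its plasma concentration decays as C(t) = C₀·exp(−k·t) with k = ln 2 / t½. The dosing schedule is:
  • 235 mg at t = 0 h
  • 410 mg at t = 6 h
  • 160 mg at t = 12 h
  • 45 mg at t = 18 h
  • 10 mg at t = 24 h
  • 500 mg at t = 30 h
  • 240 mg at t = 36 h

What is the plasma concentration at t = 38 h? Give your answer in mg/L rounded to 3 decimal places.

k = ln 2 / 18 = 0.03851 per h
Dose 1 (235 mg at t=0 h): 235·exp(−0.03851·38) = 54.395 mg/L
Dose 2 (410 mg at t=6 h): 410·exp(−0.03851·32) = 119.569 mg/L
Dose 3 (160 mg at t=12 h): 160·exp(−0.03851·26) = 58.789 mg/L
Dose 4 (45 mg at t=18 h): 45·exp(−0.03851·20) = 20.832 mg/L
Dose 5 (10 mg at t=24 h): 10·exp(−0.03851·14) = 5.833 mg/L
Dose 6 (500 mg at t=30 h): 500·exp(−0.03851·8) = 367.434 mg/L
Dose 7 (240 mg at t=36 h): 240·exp(−0.03851·2) = 222.210 mg/L
C(38) = 54.395 + 119.569 + 58.789 + 20.832 + 5.833 + 367.434 + 222.210 = 849.062 mg/L

849.062 mg/L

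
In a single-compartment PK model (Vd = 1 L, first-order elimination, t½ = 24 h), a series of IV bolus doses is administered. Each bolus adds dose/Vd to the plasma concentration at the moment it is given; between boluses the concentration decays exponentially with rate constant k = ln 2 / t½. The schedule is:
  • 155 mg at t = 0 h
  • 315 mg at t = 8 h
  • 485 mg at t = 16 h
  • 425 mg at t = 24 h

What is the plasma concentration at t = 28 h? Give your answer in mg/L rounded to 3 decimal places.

967.411 mg/L

k = ln 2 / 24 = 0.02888 per h
Dose 1 (155 mg at t=0 h): 155·exp(−0.02888·28) = 69.045 mg/L
Dose 2 (315 mg at t=8 h): 315·exp(−0.02888·20) = 176.788 mg/L
Dose 3 (485 mg at t=16 h): 485·exp(−0.02888·12) = 342.947 mg/L
Dose 4 (425 mg at t=24 h): 425·exp(−0.02888·4) = 378.632 mg/L
C(28) = 69.045 + 176.788 + 342.947 + 378.632 = 967.411 mg/L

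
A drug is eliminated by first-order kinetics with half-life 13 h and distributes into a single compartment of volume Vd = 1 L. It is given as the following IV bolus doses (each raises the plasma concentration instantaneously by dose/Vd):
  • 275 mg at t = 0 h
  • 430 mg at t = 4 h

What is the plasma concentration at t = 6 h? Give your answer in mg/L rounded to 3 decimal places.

586.214 mg/L

k = ln 2 / 13 = 0.05332 per h
Dose 1 (275 mg at t=0 h): 275·exp(−0.05332·6) = 199.708 mg/L
Dose 2 (430 mg at t=4 h): 430·exp(−0.05332·2) = 386.506 mg/L
C(6) = 199.708 + 386.506 = 586.214 mg/L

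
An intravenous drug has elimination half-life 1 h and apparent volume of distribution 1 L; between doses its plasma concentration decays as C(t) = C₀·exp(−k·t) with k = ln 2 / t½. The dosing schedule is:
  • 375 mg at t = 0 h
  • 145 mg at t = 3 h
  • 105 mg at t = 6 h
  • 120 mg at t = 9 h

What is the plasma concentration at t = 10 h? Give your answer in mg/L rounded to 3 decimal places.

68.062 mg/L

k = ln 2 / 1 = 0.69315 per h
Dose 1 (375 mg at t=0 h): 375·exp(−0.69315·10) = 0.366 mg/L
Dose 2 (145 mg at t=3 h): 145·exp(−0.69315·7) = 1.133 mg/L
Dose 3 (105 mg at t=6 h): 105·exp(−0.69315·4) = 6.562 mg/L
Dose 4 (120 mg at t=9 h): 120·exp(−0.69315·1) = 60.000 mg/L
C(10) = 0.366 + 1.133 + 6.562 + 60.000 = 68.062 mg/L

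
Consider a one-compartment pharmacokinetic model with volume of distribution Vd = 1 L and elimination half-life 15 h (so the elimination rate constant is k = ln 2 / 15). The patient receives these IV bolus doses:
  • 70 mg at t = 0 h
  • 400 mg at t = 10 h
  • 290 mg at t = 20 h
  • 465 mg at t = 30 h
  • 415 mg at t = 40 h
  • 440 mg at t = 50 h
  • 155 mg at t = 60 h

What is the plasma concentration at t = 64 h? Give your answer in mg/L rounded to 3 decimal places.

667.366 mg/L

k = ln 2 / 15 = 0.04621 per h
Dose 1 (70 mg at t=0 h): 70·exp(−0.04621·64) = 3.637 mg/L
Dose 2 (400 mg at t=10 h): 400·exp(−0.04621·54) = 32.988 mg/L
Dose 3 (290 mg at t=20 h): 290·exp(−0.04621·44) = 37.964 mg/L
Dose 4 (465 mg at t=30 h): 465·exp(−0.04621·34) = 96.631 mg/L
Dose 5 (415 mg at t=40 h): 415·exp(−0.04621·24) = 136.899 mg/L
Dose 6 (440 mg at t=50 h): 440·exp(−0.04621·14) = 230.405 mg/L
Dose 7 (155 mg at t=60 h): 155·exp(−0.04621·4) = 128.842 mg/L
C(64) = 3.637 + 32.988 + 37.964 + 96.631 + 136.899 + 230.405 + 128.842 = 667.366 mg/L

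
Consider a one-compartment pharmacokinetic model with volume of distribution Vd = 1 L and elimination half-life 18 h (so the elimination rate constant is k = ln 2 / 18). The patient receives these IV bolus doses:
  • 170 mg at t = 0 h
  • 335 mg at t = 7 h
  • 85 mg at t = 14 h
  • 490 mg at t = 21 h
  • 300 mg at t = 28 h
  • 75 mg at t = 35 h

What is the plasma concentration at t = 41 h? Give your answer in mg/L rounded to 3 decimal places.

k = ln 2 / 18 = 0.03851 per h
Dose 1 (170 mg at t=0 h): 170·exp(−0.03851·41) = 35.057 mg/L
Dose 2 (335 mg at t=7 h): 335·exp(−0.03851·34) = 90.455 mg/L
Dose 3 (85 mg at t=14 h): 85·exp(−0.03851·27) = 30.052 mg/L
Dose 4 (490 mg at t=21 h): 490·exp(−0.03851·20) = 226.839 mg/L
Dose 5 (300 mg at t=28 h): 300·exp(−0.03851·13) = 181.849 mg/L
Dose 6 (75 mg at t=35 h): 75·exp(−0.03851·6) = 59.528 mg/L
C(41) = 35.057 + 90.455 + 30.052 + 226.839 + 181.849 + 59.528 = 623.779 mg/L

623.779 mg/L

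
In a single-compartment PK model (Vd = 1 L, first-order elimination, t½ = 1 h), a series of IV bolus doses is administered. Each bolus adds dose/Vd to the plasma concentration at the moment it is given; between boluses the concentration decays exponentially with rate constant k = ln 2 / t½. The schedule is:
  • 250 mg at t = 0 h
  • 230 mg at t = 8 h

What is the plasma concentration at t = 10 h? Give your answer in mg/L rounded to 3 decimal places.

k = ln 2 / 1 = 0.69315 per h
Dose 1 (250 mg at t=0 h): 250·exp(−0.69315·10) = 0.244 mg/L
Dose 2 (230 mg at t=8 h): 230·exp(−0.69315·2) = 57.500 mg/L
C(10) = 0.244 + 57.500 = 57.744 mg/L

57.744 mg/L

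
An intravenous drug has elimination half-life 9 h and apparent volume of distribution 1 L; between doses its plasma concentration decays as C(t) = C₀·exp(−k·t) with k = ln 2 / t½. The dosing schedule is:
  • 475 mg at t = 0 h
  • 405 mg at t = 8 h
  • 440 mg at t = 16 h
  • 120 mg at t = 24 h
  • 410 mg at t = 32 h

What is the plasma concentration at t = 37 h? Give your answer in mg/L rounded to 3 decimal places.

481.246 mg/L

k = ln 2 / 9 = 0.07702 per h
Dose 1 (475 mg at t=0 h): 475·exp(−0.07702·37) = 27.487 mg/L
Dose 2 (405 mg at t=8 h): 405·exp(−0.07702·29) = 43.398 mg/L
Dose 3 (440 mg at t=16 h): 440·exp(−0.07702·21) = 87.307 mg/L
Dose 4 (120 mg at t=24 h): 120·exp(−0.07702·13) = 44.092 mg/L
Dose 5 (410 mg at t=32 h): 410·exp(−0.07702·5) = 278.962 mg/L
C(37) = 27.487 + 43.398 + 87.307 + 44.092 + 278.962 = 481.246 mg/L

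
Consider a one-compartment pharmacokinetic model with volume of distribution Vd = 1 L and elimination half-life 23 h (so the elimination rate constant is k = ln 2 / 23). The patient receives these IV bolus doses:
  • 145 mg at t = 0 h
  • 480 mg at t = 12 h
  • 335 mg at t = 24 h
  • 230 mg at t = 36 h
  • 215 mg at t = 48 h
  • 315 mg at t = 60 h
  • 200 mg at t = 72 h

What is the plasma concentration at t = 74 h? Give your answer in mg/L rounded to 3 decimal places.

730.179 mg/L

k = ln 2 / 23 = 0.03014 per h
Dose 1 (145 mg at t=0 h): 145·exp(−0.03014·74) = 15.590 mg/L
Dose 2 (480 mg at t=12 h): 480·exp(−0.03014·62) = 74.092 mg/L
Dose 3 (335 mg at t=24 h): 335·exp(−0.03014·50) = 74.239 mg/L
Dose 4 (230 mg at t=36 h): 230·exp(−0.03014·38) = 73.177 mg/L
Dose 5 (215 mg at t=48 h): 215·exp(−0.03014·26) = 98.207 mg/L
Dose 6 (315 mg at t=60 h): 315·exp(−0.03014·14) = 206.574 mg/L
Dose 7 (200 mg at t=72 h): 200·exp(−0.03014·2) = 188.301 mg/L
C(74) = 15.590 + 74.092 + 74.239 + 73.177 + 98.207 + 206.574 + 188.301 = 730.179 mg/L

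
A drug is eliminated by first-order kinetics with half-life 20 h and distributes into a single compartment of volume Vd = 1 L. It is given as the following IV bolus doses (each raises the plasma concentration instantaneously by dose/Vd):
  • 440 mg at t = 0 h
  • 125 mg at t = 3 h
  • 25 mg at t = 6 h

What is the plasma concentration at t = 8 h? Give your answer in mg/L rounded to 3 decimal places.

k = ln 2 / 20 = 0.03466 per h
Dose 1 (440 mg at t=0 h): 440·exp(−0.03466·8) = 333.458 mg/L
Dose 2 (125 mg at t=3 h): 125·exp(−0.03466·5) = 105.112 mg/L
Dose 3 (25 mg at t=6 h): 25·exp(−0.03466·2) = 23.326 mg/L
C(8) = 333.458 + 105.112 + 23.326 = 461.896 mg/L

461.896 mg/L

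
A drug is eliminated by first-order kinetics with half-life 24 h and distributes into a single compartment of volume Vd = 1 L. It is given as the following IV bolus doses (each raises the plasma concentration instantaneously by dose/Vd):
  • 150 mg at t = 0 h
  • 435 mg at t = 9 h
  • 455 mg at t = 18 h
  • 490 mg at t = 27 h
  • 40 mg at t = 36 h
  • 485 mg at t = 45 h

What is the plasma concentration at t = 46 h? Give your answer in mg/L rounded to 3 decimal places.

1176.047 mg/L

k = ln 2 / 24 = 0.02888 per h
Dose 1 (150 mg at t=0 h): 150·exp(−0.02888·46) = 39.730 mg/L
Dose 2 (435 mg at t=9 h): 435·exp(−0.02888·37) = 149.417 mg/L
Dose 3 (455 mg at t=18 h): 455·exp(−0.02888·28) = 202.679 mg/L
Dose 4 (490 mg at t=27 h): 490·exp(−0.02888·19) = 283.061 mg/L
Dose 5 (40 mg at t=36 h): 40·exp(−0.02888·10) = 29.966 mg/L
Dose 6 (485 mg at t=45 h): 485·exp(−0.02888·1) = 471.193 mg/L
C(46) = 39.730 + 149.417 + 202.679 + 283.061 + 29.966 + 471.193 = 1176.047 mg/L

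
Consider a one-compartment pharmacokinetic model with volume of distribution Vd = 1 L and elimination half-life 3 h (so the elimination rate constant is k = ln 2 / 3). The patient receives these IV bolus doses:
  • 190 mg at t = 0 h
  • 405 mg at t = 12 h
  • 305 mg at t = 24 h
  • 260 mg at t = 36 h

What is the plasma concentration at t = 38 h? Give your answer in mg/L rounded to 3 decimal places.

176.824 mg/L

k = ln 2 / 3 = 0.23105 per h
Dose 1 (190 mg at t=0 h): 190·exp(−0.23105·38) = 0.029 mg/L
Dose 2 (405 mg at t=12 h): 405·exp(−0.23105·26) = 0.997 mg/L
Dose 3 (305 mg at t=24 h): 305·exp(−0.23105·14) = 12.009 mg/L
Dose 4 (260 mg at t=36 h): 260·exp(−0.23105·2) = 163.790 mg/L
C(38) = 0.029 + 0.997 + 12.009 + 163.790 = 176.824 mg/L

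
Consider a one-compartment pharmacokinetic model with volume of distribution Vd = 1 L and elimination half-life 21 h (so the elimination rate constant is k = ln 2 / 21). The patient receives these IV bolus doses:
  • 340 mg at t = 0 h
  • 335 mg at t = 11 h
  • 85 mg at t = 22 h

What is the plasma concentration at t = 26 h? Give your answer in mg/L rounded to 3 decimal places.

k = ln 2 / 21 = 0.03301 per h
Dose 1 (340 mg at t=0 h): 340·exp(−0.03301·26) = 144.137 mg/L
Dose 2 (335 mg at t=11 h): 335·exp(−0.03301·15) = 204.185 mg/L
Dose 3 (85 mg at t=22 h): 85·exp(−0.03301·4) = 74.487 mg/L
C(26) = 144.137 + 204.185 + 74.487 = 422.809 mg/L

422.809 mg/L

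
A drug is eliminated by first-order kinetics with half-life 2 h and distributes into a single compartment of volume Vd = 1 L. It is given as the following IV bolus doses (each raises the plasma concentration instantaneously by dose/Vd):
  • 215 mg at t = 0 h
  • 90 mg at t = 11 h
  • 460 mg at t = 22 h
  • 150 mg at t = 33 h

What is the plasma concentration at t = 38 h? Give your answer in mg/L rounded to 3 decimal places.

k = ln 2 / 2 = 0.34657 per h
Dose 1 (215 mg at t=0 h): 215·exp(−0.34657·38) = 0.000 mg/L
Dose 2 (90 mg at t=11 h): 90·exp(−0.34657·27) = 0.008 mg/L
Dose 3 (460 mg at t=22 h): 460·exp(−0.34657·16) = 1.797 mg/L
Dose 4 (150 mg at t=33 h): 150·exp(−0.34657·5) = 26.517 mg/L
C(38) = 0.000 + 0.008 + 1.797 + 26.517 = 28.322 mg/L

28.322 mg/L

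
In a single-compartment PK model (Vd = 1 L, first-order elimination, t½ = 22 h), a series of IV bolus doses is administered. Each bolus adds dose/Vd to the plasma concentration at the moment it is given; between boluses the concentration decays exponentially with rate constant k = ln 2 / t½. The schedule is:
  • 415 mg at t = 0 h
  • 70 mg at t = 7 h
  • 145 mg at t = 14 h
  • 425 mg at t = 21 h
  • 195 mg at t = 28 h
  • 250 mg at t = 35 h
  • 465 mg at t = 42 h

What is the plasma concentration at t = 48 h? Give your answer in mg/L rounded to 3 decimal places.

996.631 mg/L

k = ln 2 / 22 = 0.03151 per h
Dose 1 (415 mg at t=0 h): 415·exp(−0.03151·48) = 91.465 mg/L
Dose 2 (70 mg at t=7 h): 70·exp(−0.03151·41) = 19.235 mg/L
Dose 3 (145 mg at t=14 h): 145·exp(−0.03151·34) = 49.675 mg/L
Dose 4 (425 mg at t=21 h): 425·exp(−0.03151·27) = 181.528 mg/L
Dose 5 (195 mg at t=28 h): 195·exp(−0.03151·20) = 103.842 mg/L
Dose 6 (250 mg at t=35 h): 250·exp(−0.03151·13) = 165.981 mg/L
Dose 7 (465 mg at t=42 h): 465·exp(−0.03151·6) = 384.905 mg/L
C(48) = 91.465 + 19.235 + 49.675 + 181.528 + 103.842 + 165.981 + 384.905 = 996.631 mg/L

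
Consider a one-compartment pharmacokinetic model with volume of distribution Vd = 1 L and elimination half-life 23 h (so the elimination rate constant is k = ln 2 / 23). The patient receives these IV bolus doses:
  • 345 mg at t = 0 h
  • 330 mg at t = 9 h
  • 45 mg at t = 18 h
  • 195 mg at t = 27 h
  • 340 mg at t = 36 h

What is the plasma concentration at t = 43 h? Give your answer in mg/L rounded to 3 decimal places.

629.773 mg/L

k = ln 2 / 23 = 0.03014 per h
Dose 1 (345 mg at t=0 h): 345·exp(−0.03014·43) = 94.411 mg/L
Dose 2 (330 mg at t=9 h): 330·exp(−0.03014·34) = 118.444 mg/L
Dose 3 (45 mg at t=18 h): 45·exp(−0.03014·25) = 21.184 mg/L
Dose 4 (195 mg at t=27 h): 195·exp(−0.03014·16) = 120.399 mg/L
Dose 5 (340 mg at t=36 h): 340·exp(−0.03014·7) = 275.335 mg/L
C(43) = 94.411 + 118.444 + 21.184 + 120.399 + 275.335 = 629.773 mg/L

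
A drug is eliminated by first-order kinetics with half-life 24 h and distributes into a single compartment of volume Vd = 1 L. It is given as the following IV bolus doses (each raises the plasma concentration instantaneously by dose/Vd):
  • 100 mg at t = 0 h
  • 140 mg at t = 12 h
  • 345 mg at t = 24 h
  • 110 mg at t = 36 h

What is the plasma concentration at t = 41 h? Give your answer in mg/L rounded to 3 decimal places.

k = ln 2 / 24 = 0.02888 per h
Dose 1 (100 mg at t=0 h): 100·exp(−0.02888·41) = 30.601 mg/L
Dose 2 (140 mg at t=12 h): 140·exp(−0.02888·29) = 60.588 mg/L
Dose 3 (345 mg at t=24 h): 345·exp(−0.02888·17) = 211.149 mg/L
Dose 4 (110 mg at t=36 h): 110·exp(−0.02888·5) = 95.209 mg/L
C(41) = 30.601 + 60.588 + 211.149 + 95.209 = 397.547 mg/L

397.547 mg/L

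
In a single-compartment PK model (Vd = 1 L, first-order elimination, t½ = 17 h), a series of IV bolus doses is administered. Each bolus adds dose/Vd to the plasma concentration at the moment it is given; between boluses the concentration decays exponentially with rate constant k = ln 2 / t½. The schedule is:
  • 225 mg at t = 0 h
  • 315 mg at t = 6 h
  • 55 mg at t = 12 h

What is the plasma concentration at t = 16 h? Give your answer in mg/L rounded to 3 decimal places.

k = ln 2 / 17 = 0.04077 per h
Dose 1 (225 mg at t=0 h): 225·exp(−0.04077·16) = 117.182 mg/L
Dose 2 (315 mg at t=6 h): 315·exp(−0.04077·10) = 209.524 mg/L
Dose 3 (55 mg at t=12 h): 55·exp(−0.04077·4) = 46.723 mg/L
C(16) = 117.182 + 209.524 + 46.723 = 373.429 mg/L

373.429 mg/L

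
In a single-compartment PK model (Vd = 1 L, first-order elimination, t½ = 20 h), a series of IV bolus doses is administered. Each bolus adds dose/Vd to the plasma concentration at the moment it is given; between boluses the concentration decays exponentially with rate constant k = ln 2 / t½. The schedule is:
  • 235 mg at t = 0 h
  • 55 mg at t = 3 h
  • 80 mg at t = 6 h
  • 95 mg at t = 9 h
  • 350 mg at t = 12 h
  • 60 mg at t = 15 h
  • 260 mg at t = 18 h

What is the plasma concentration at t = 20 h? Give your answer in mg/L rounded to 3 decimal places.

k = ln 2 / 20 = 0.03466 per h
Dose 1 (235 mg at t=0 h): 235·exp(−0.03466·20) = 117.500 mg/L
Dose 2 (55 mg at t=3 h): 55·exp(−0.03466·17) = 30.513 mg/L
Dose 3 (80 mg at t=6 h): 80·exp(−0.03466·14) = 49.246 mg/L
Dose 4 (95 mg at t=9 h): 95·exp(−0.03466·11) = 64.887 mg/L
Dose 5 (350 mg at t=12 h): 350·exp(−0.03466·8) = 265.250 mg/L
Dose 6 (60 mg at t=15 h): 60·exp(−0.03466·5) = 50.454 mg/L
Dose 7 (260 mg at t=18 h): 260·exp(−0.03466·2) = 242.589 mg/L
C(20) = 117.500 + 30.513 + 49.246 + 64.887 + 265.250 + 50.454 + 242.589 = 820.439 mg/L

820.439 mg/L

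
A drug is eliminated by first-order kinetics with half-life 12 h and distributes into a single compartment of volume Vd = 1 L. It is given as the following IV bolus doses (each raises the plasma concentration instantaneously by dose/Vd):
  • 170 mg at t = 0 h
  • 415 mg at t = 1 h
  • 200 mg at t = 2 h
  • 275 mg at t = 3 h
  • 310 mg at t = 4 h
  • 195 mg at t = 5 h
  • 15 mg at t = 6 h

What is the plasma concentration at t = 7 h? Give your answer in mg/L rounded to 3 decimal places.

k = ln 2 / 12 = 0.05776 per h
Dose 1 (170 mg at t=0 h): 170·exp(−0.05776·7) = 113.461 mg/L
Dose 2 (415 mg at t=1 h): 415·exp(−0.05776·6) = 293.449 mg/L
Dose 3 (200 mg at t=2 h): 200·exp(−0.05776·5) = 149.831 mg/L
Dose 4 (275 mg at t=3 h): 275·exp(−0.05776·4) = 218.268 mg/L
Dose 5 (310 mg at t=4 h): 310·exp(−0.05776·3) = 260.678 mg/L
Dose 6 (195 mg at t=5 h): 195·exp(−0.05776·2) = 173.725 mg/L
Dose 7 (15 mg at t=6 h): 15·exp(−0.05776·1) = 14.158 mg/L
C(7) = 113.461 + 293.449 + 149.831 + 218.268 + 260.678 + 173.725 + 14.158 = 1223.570 mg/L

1223.570 mg/L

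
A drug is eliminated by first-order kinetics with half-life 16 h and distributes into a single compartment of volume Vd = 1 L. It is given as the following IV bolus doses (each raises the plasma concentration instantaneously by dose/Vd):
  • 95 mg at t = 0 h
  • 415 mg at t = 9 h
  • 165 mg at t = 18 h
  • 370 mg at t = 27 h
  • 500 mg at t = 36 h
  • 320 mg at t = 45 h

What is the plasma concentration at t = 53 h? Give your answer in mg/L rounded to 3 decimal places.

693.108 mg/L

k = ln 2 / 16 = 0.04332 per h
Dose 1 (95 mg at t=0 h): 95·exp(−0.04332·53) = 9.562 mg/L
Dose 2 (415 mg at t=9 h): 415·exp(−0.04332·44) = 61.690 mg/L
Dose 3 (165 mg at t=18 h): 165·exp(−0.04332·35) = 36.223 mg/L
Dose 4 (370 mg at t=27 h): 370·exp(−0.04332·26) = 119.958 mg/L
Dose 5 (500 mg at t=36 h): 500·exp(−0.04332·17) = 239.401 mg/L
Dose 6 (320 mg at t=45 h): 320·exp(−0.04332·8) = 226.274 mg/L
C(53) = 9.562 + 61.690 + 36.223 + 119.958 + 239.401 + 226.274 = 693.108 mg/L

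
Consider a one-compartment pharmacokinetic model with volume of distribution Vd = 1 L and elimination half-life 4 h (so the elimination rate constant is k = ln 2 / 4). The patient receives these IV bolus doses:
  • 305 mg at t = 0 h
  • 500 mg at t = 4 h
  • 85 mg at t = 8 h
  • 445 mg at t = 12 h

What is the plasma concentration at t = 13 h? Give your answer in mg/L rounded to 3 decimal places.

k = ln 2 / 4 = 0.17329 per h
Dose 1 (305 mg at t=0 h): 305·exp(−0.17329·13) = 32.059 mg/L
Dose 2 (500 mg at t=4 h): 500·exp(−0.17329·9) = 105.112 mg/L
Dose 3 (85 mg at t=8 h): 85·exp(−0.17329·5) = 35.738 mg/L
Dose 4 (445 mg at t=12 h): 445·exp(−0.17329·1) = 374.199 mg/L
C(13) = 32.059 + 105.112 + 35.738 + 374.199 = 547.108 mg/L

547.108 mg/L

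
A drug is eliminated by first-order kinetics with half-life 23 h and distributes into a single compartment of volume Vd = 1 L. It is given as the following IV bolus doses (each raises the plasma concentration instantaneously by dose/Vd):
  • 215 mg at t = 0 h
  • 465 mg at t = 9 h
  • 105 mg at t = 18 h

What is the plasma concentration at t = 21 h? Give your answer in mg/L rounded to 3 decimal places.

533.989 mg/L

k = ln 2 / 23 = 0.03014 per h
Dose 1 (215 mg at t=0 h): 215·exp(−0.03014·21) = 114.179 mg/L
Dose 2 (465 mg at t=9 h): 465·exp(−0.03014·12) = 323.887 mg/L
Dose 3 (105 mg at t=18 h): 105·exp(−0.03014·3) = 95.923 mg/L
C(21) = 114.179 + 323.887 + 95.923 = 533.989 mg/L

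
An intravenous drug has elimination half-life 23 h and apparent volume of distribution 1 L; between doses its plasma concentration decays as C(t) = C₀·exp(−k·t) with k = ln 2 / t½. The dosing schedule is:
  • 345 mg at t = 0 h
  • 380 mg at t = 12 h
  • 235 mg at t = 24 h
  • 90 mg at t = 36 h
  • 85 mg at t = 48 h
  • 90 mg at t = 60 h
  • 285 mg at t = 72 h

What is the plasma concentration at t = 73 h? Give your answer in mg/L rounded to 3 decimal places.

559.240 mg/L

k = ln 2 / 23 = 0.03014 per h
Dose 1 (345 mg at t=0 h): 345·exp(−0.03014·73) = 38.228 mg/L
Dose 2 (380 mg at t=12 h): 380·exp(−0.03014·61) = 60.450 mg/L
Dose 3 (235 mg at t=24 h): 235·exp(−0.03014·49) = 53.671 mg/L
Dose 4 (90 mg at t=36 h): 90·exp(−0.03014·37) = 29.511 mg/L
Dose 5 (85 mg at t=48 h): 85·exp(−0.03014·25) = 40.014 mg/L
Dose 6 (90 mg at t=60 h): 90·exp(−0.03014·13) = 60.827 mg/L
Dose 7 (285 mg at t=72 h): 285·exp(−0.03014·1) = 276.539 mg/L
C(73) = 38.228 + 60.450 + 53.671 + 29.511 + 40.014 + 60.827 + 276.539 = 559.240 mg/L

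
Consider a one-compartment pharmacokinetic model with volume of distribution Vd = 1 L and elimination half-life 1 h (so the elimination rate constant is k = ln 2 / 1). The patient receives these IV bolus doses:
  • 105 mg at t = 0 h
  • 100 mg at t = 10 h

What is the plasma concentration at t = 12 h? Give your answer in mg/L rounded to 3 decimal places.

25.026 mg/L

k = ln 2 / 1 = 0.69315 per h
Dose 1 (105 mg at t=0 h): 105·exp(−0.69315·12) = 0.026 mg/L
Dose 2 (100 mg at t=10 h): 100·exp(−0.69315·2) = 25.000 mg/L
C(12) = 0.026 + 25.000 = 25.026 mg/L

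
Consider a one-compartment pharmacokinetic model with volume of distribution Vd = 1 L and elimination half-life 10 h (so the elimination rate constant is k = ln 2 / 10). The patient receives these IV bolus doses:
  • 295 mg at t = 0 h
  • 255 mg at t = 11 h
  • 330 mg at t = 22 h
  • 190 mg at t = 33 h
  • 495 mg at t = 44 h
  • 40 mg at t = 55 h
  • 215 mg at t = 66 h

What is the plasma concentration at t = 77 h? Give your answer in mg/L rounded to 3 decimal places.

179.604 mg/L

k = ln 2 / 10 = 0.06931 per h
Dose 1 (295 mg at t=0 h): 295·exp(−0.06931·77) = 1.419 mg/L
Dose 2 (255 mg at t=11 h): 255·exp(−0.06931·66) = 2.629 mg/L
Dose 3 (330 mg at t=22 h): 330·exp(−0.06931·55) = 7.292 mg/L
Dose 4 (190 mg at t=33 h): 190·exp(−0.06931·44) = 9.000 mg/L
Dose 5 (495 mg at t=44 h): 495·exp(−0.06931·33) = 50.258 mg/L
Dose 6 (40 mg at t=55 h): 40·exp(−0.06931·22) = 8.706 mg/L
Dose 7 (215 mg at t=66 h): 215·exp(−0.06931·11) = 100.301 mg/L
C(77) = 1.419 + 2.629 + 7.292 + 9.000 + 50.258 + 8.706 + 100.301 = 179.604 mg/L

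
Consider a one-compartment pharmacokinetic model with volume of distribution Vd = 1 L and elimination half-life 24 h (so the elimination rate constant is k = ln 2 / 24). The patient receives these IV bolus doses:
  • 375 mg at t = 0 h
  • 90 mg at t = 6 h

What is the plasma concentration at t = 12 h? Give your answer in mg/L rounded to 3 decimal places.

340.846 mg/L

k = ln 2 / 24 = 0.02888 per h
Dose 1 (375 mg at t=0 h): 375·exp(−0.02888·12) = 265.165 mg/L
Dose 2 (90 mg at t=6 h): 90·exp(−0.02888·6) = 75.681 mg/L
C(12) = 265.165 + 75.681 = 340.846 mg/L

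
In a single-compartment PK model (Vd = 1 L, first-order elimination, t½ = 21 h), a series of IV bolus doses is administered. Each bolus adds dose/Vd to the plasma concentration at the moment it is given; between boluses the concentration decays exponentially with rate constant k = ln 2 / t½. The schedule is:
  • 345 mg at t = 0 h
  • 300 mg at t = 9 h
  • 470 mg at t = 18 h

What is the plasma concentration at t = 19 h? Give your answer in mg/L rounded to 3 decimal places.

854.674 mg/L

k = ln 2 / 21 = 0.03301 per h
Dose 1 (345 mg at t=0 h): 345·exp(−0.03301·19) = 184.272 mg/L
Dose 2 (300 mg at t=9 h): 300·exp(−0.03301·10) = 215.662 mg/L
Dose 3 (470 mg at t=18 h): 470·exp(−0.03301·1) = 454.740 mg/L
C(19) = 184.272 + 215.662 + 454.740 = 854.674 mg/L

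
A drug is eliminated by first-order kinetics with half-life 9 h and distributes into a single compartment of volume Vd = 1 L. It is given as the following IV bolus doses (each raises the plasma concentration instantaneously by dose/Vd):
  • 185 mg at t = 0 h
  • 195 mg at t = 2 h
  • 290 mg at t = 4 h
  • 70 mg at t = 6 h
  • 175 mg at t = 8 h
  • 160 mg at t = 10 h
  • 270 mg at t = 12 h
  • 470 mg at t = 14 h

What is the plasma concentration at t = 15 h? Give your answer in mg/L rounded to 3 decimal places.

k = ln 2 / 9 = 0.07702 per h
Dose 1 (185 mg at t=0 h): 185·exp(−0.07702·15) = 58.271 mg/L
Dose 2 (195 mg at t=2 h): 195·exp(−0.07702·13) = 71.650 mg/L
Dose 3 (290 mg at t=4 h): 290·exp(−0.07702·11) = 124.300 mg/L
Dose 4 (70 mg at t=6 h): 70·exp(−0.07702·9) = 35.000 mg/L
Dose 5 (175 mg at t=8 h): 175·exp(−0.07702·7) = 102.071 mg/L
Dose 6 (160 mg at t=10 h): 160·exp(−0.07702·5) = 108.863 mg/L
Dose 7 (270 mg at t=12 h): 270·exp(−0.07702·3) = 214.299 mg/L
Dose 8 (470 mg at t=14 h): 470·exp(−0.07702·1) = 435.161 mg/L
C(15) = 58.271 + 71.650 + 124.300 + 35.000 + 102.071 + 108.863 + 214.299 + 435.161 = 1149.616 mg/L

1149.616 mg/L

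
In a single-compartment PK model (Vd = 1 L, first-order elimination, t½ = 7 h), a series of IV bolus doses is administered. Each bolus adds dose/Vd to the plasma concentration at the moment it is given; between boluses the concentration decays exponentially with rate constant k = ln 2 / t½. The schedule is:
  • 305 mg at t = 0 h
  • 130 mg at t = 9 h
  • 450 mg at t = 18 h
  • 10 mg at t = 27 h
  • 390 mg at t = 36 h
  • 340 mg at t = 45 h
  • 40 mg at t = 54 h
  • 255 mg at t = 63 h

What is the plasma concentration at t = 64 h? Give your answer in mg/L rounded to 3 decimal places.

328.091 mg/L

k = ln 2 / 7 = 0.09902 per h
Dose 1 (305 mg at t=0 h): 305·exp(−0.09902·64) = 0.540 mg/L
Dose 2 (130 mg at t=9 h): 130·exp(−0.09902·55) = 0.561 mg/L
Dose 3 (450 mg at t=18 h): 450·exp(−0.09902·46) = 4.732 mg/L
Dose 4 (10 mg at t=27 h): 10·exp(−0.09902·37) = 0.256 mg/L
Dose 5 (390 mg at t=36 h): 390·exp(−0.09902·28) = 24.375 mg/L
Dose 6 (340 mg at t=45 h): 340·exp(−0.09902·19) = 51.808 mg/L
Dose 7 (40 mg at t=54 h): 40·exp(−0.09902·10) = 14.860 mg/L
Dose 8 (255 mg at t=63 h): 255·exp(−0.09902·1) = 230.960 mg/L
C(64) = 0.540 + 0.561 + 4.732 + 0.256 + 24.375 + 51.808 + 14.860 + 230.960 = 328.091 mg/L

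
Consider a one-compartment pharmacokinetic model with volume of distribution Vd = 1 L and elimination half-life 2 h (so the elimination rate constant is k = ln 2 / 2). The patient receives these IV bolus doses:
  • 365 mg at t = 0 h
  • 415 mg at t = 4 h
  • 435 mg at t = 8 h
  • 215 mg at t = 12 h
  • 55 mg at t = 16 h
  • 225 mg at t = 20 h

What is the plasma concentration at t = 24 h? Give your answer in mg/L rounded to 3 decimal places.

65.240 mg/L

k = ln 2 / 2 = 0.34657 per h
Dose 1 (365 mg at t=0 h): 365·exp(−0.34657·24) = 0.089 mg/L
Dose 2 (415 mg at t=4 h): 415·exp(−0.34657·20) = 0.405 mg/L
Dose 3 (435 mg at t=8 h): 435·exp(−0.34657·16) = 1.699 mg/L
Dose 4 (215 mg at t=12 h): 215·exp(−0.34657·12) = 3.359 mg/L
Dose 5 (55 mg at t=16 h): 55·exp(−0.34657·8) = 3.438 mg/L
Dose 6 (225 mg at t=20 h): 225·exp(−0.34657·4) = 56.250 mg/L
C(24) = 0.089 + 0.405 + 1.699 + 3.359 + 3.438 + 56.250 = 65.240 mg/L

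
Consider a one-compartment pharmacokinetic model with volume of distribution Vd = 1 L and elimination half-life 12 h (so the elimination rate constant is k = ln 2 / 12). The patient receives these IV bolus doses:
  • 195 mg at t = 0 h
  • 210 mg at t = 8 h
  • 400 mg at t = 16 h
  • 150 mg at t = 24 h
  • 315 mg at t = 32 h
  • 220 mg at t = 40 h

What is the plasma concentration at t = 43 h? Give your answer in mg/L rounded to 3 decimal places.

k = ln 2 / 12 = 0.05776 per h
Dose 1 (195 mg at t=0 h): 195·exp(−0.05776·43) = 16.268 mg/L
Dose 2 (210 mg at t=8 h): 210·exp(−0.05776·35) = 27.811 mg/L
Dose 3 (400 mg at t=16 h): 400·exp(−0.05776·27) = 84.090 mg/L
Dose 4 (150 mg at t=24 h): 150·exp(−0.05776·19) = 50.056 mg/L
Dose 5 (315 mg at t=32 h): 315·exp(−0.05776·11) = 166.865 mg/L
Dose 6 (220 mg at t=40 h): 220·exp(−0.05776·3) = 184.997 mg/L
C(43) = 16.268 + 27.811 + 84.090 + 50.056 + 166.865 + 184.997 = 530.088 mg/L

530.088 mg/L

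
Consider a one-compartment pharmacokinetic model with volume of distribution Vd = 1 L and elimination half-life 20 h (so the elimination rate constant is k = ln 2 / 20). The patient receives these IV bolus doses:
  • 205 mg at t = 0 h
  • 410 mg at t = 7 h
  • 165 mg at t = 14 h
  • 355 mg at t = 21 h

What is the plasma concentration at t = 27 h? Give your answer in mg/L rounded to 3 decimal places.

678.921 mg/L

k = ln 2 / 20 = 0.03466 per h
Dose 1 (205 mg at t=0 h): 205·exp(−0.03466·27) = 80.420 mg/L
Dose 2 (410 mg at t=7 h): 410·exp(−0.03466·20) = 205.000 mg/L
Dose 3 (165 mg at t=14 h): 165·exp(−0.03466·13) = 105.151 mg/L
Dose 4 (355 mg at t=21 h): 355·exp(−0.03466·6) = 288.350 mg/L
C(27) = 80.420 + 205.000 + 105.151 + 288.350 = 678.921 mg/L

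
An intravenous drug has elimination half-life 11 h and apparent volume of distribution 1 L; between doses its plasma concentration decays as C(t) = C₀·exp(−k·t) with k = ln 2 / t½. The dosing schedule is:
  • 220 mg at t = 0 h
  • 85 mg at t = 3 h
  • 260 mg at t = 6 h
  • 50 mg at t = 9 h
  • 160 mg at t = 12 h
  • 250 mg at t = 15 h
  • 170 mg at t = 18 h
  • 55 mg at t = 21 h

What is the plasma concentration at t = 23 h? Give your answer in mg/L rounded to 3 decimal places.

k = ln 2 / 11 = 0.06301 per h
Dose 1 (220 mg at t=0 h): 220·exp(−0.06301·23) = 51.641 mg/L
Dose 2 (85 mg at t=3 h): 85·exp(−0.06301·20) = 24.104 mg/L
Dose 3 (260 mg at t=6 h): 260·exp(−0.06301·17) = 89.073 mg/L
Dose 4 (50 mg at t=9 h): 50·exp(−0.06301·14) = 20.694 mg/L
Dose 5 (160 mg at t=12 h): 160·exp(−0.06301·11) = 80.000 mg/L
Dose 6 (250 mg at t=15 h): 250·exp(−0.06301·8) = 151.011 mg/L
Dose 7 (170 mg at t=18 h): 170·exp(−0.06301·5) = 124.056 mg/L
Dose 8 (55 mg at t=21 h): 55·exp(−0.06301·2) = 48.488 mg/L
C(23) = 51.641 + 24.104 + 89.073 + 20.694 + 80.000 + 151.011 + 124.056 + 48.488 = 589.066 mg/L

589.066 mg/L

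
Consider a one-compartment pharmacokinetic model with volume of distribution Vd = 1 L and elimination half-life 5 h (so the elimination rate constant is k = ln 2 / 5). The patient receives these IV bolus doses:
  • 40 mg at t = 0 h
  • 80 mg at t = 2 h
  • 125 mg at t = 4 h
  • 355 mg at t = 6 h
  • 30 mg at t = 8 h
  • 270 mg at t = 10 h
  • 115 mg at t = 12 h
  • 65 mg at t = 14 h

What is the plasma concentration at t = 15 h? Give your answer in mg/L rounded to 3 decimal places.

k = ln 2 / 5 = 0.13863 per h
Dose 1 (40 mg at t=0 h): 40·exp(−0.13863·15) = 5.000 mg/L
Dose 2 (80 mg at t=2 h): 80·exp(−0.13863·13) = 13.195 mg/L
Dose 3 (125 mg at t=4 h): 125·exp(−0.13863·11) = 27.205 mg/L
Dose 4 (355 mg at t=6 h): 355·exp(−0.13863·9) = 101.947 mg/L
Dose 5 (30 mg at t=8 h): 30·exp(−0.13863·7) = 11.368 mg/L
Dose 6 (270 mg at t=10 h): 270·exp(−0.13863·5) = 135.000 mg/L
Dose 7 (115 mg at t=12 h): 115·exp(−0.13863·3) = 75.872 mg/L
Dose 8 (65 mg at t=14 h): 65·exp(−0.13863·1) = 56.586 mg/L
C(15) = 5.000 + 13.195 + 27.205 + 101.947 + 11.368 + 135.000 + 75.872 + 56.586 = 426.172 mg/L

426.172 mg/L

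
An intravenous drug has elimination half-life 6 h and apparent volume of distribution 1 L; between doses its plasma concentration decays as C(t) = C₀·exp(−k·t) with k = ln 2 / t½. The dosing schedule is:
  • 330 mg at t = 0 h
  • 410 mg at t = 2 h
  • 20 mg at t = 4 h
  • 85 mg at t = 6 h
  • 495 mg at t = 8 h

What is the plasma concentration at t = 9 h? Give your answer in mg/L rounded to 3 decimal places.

811.630 mg/L

k = ln 2 / 6 = 0.11552 per h
Dose 1 (330 mg at t=0 h): 330·exp(−0.11552·9) = 116.673 mg/L
Dose 2 (410 mg at t=2 h): 410·exp(−0.11552·7) = 182.634 mg/L
Dose 3 (20 mg at t=4 h): 20·exp(−0.11552·5) = 11.225 mg/L
Dose 4 (85 mg at t=6 h): 85·exp(−0.11552·3) = 60.104 mg/L
Dose 5 (495 mg at t=8 h): 495·exp(−0.11552·1) = 440.995 mg/L
C(9) = 116.673 + 182.634 + 11.225 + 60.104 + 440.995 = 811.630 mg/L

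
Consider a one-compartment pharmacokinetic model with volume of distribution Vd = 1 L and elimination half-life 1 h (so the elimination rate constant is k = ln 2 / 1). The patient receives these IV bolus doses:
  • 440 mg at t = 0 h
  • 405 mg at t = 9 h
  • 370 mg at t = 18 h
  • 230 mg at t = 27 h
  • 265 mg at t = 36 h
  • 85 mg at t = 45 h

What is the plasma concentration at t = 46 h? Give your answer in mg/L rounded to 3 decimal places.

k = ln 2 / 1 = 0.69315 per h
Dose 1 (440 mg at t=0 h): 440·exp(−0.69315·46) = 0.000 mg/L
Dose 2 (405 mg at t=9 h): 405·exp(−0.69315·37) = 0.000 mg/L
Dose 3 (370 mg at t=18 h): 370·exp(−0.69315·28) = 0.000 mg/L
Dose 4 (230 mg at t=27 h): 230·exp(−0.69315·19) = 0.000 mg/L
Dose 5 (265 mg at t=36 h): 265·exp(−0.69315·10) = 0.259 mg/L
Dose 6 (85 mg at t=45 h): 85·exp(−0.69315·1) = 42.500 mg/L
C(46) = 0.000 + 0.000 + 0.000 + 0.000 + 0.259 + 42.500 = 42.759 mg/L

42.759 mg/L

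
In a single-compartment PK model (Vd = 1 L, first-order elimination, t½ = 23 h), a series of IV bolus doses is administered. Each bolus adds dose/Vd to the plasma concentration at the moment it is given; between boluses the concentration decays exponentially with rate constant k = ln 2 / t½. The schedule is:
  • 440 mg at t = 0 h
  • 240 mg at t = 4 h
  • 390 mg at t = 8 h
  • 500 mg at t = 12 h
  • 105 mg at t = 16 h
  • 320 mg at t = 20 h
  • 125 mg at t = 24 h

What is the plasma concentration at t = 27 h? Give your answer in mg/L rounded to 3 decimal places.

k = ln 2 / 23 = 0.03014 per h
Dose 1 (440 mg at t=0 h): 440·exp(−0.03014·27) = 195.016 mg/L
Dose 2 (240 mg at t=4 h): 240·exp(−0.03014·23) = 120.000 mg/L
Dose 3 (390 mg at t=8 h): 390·exp(−0.03014·19) = 219.982 mg/L
Dose 4 (500 mg at t=12 h): 500·exp(−0.03014·15) = 318.160 mg/L
Dose 5 (105 mg at t=16 h): 105·exp(−0.03014·11) = 75.373 mg/L
Dose 6 (320 mg at t=20 h): 320·exp(−0.03014·7) = 259.139 mg/L
Dose 7 (125 mg at t=24 h): 125·exp(−0.03014·3) = 114.195 mg/L
C(27) = 195.016 + 120.000 + 219.982 + 318.160 + 75.373 + 259.139 + 114.195 = 1301.865 mg/L

1301.865 mg/L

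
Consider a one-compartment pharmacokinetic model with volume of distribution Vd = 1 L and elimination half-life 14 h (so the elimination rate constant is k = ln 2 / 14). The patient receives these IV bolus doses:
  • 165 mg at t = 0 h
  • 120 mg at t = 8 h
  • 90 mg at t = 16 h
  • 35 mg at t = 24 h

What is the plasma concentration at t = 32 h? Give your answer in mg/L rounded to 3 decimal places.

k = ln 2 / 14 = 0.04951 per h
Dose 1 (165 mg at t=0 h): 165·exp(−0.04951·32) = 33.839 mg/L
Dose 2 (120 mg at t=8 h): 120·exp(−0.04951·24) = 36.570 mg/L
Dose 3 (90 mg at t=16 h): 90·exp(−0.04951·16) = 40.758 mg/L
Dose 4 (35 mg at t=24 h): 35·exp(−0.04951·8) = 23.553 mg/L
C(32) = 33.839 + 36.570 + 40.758 + 23.553 = 134.720 mg/L

134.720 mg/L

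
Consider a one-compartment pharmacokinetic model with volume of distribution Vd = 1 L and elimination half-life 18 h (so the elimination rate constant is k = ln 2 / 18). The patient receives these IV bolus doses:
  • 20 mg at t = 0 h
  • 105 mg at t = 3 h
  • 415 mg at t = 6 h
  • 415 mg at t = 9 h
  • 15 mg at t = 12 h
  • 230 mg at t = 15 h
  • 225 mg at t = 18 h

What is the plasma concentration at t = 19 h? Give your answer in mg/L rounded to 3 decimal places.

1025.369 mg/L

k = ln 2 / 18 = 0.03851 per h
Dose 1 (20 mg at t=0 h): 20·exp(−0.03851·19) = 9.622 mg/L
Dose 2 (105 mg at t=3 h): 105·exp(−0.03851·16) = 56.703 mg/L
Dose 3 (415 mg at t=6 h): 415·exp(−0.03851·13) = 251.558 mg/L
Dose 4 (415 mg at t=9 h): 415·exp(−0.03851·10) = 282.364 mg/L
Dose 5 (15 mg at t=12 h): 15·exp(−0.03851·7) = 11.456 mg/L
Dose 6 (230 mg at t=15 h): 230·exp(−0.03851·4) = 197.166 mg/L
Dose 7 (225 mg at t=18 h): 225·exp(−0.03851·1) = 216.500 mg/L
C(19) = 9.622 + 56.703 + 251.558 + 282.364 + 11.456 + 197.166 + 216.500 = 1025.369 mg/L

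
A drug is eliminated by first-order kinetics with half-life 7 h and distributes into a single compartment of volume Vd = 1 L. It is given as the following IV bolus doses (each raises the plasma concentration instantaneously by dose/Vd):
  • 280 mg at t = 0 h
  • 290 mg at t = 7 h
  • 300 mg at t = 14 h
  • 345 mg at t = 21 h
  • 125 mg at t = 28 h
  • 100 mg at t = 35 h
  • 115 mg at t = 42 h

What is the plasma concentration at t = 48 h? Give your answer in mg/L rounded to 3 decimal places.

k = ln 2 / 7 = 0.09902 per h
Dose 1 (280 mg at t=0 h): 280·exp(−0.09902·48) = 2.415 mg/L
Dose 2 (290 mg at t=7 h): 290·exp(−0.09902·41) = 5.003 mg/L
Dose 3 (300 mg at t=14 h): 300·exp(−0.09902·34) = 10.351 mg/L
Dose 4 (345 mg at t=21 h): 345·exp(−0.09902·27) = 23.807 mg/L
Dose 5 (125 mg at t=28 h): 125·exp(−0.09902·20) = 17.251 mg/L
Dose 6 (100 mg at t=35 h): 100·exp(−0.09902·13) = 27.602 mg/L
Dose 7 (115 mg at t=42 h): 115·exp(−0.09902·6) = 63.485 mg/L
C(48) = 2.415 + 5.003 + 10.351 + 23.807 + 17.251 + 27.602 + 63.485 = 149.915 mg/L

149.915 mg/L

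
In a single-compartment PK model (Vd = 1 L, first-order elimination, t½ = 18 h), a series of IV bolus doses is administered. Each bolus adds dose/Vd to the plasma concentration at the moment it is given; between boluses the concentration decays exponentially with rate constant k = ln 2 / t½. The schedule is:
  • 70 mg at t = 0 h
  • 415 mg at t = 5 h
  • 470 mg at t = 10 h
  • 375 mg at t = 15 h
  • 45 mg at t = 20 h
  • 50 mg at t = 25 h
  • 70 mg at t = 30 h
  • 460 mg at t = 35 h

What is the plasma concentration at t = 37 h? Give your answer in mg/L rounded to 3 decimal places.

k = ln 2 / 18 = 0.03851 per h
Dose 1 (70 mg at t=0 h): 70·exp(−0.03851·37) = 16.839 mg/L
Dose 2 (415 mg at t=5 h): 415·exp(−0.03851·32) = 121.027 mg/L
Dose 3 (470 mg at t=10 h): 470·exp(−0.03851·27) = 166.170 mg/L
Dose 4 (375 mg at t=15 h): 375·exp(−0.03851·22) = 160.733 mg/L
Dose 5 (45 mg at t=20 h): 45·exp(−0.03851·17) = 23.383 mg/L
Dose 6 (50 mg at t=25 h): 50·exp(−0.03851·12) = 31.498 mg/L
Dose 7 (70 mg at t=30 h): 70·exp(−0.03851·7) = 53.460 mg/L
Dose 8 (460 mg at t=35 h): 460·exp(−0.03851·2) = 425.902 mg/L
C(37) = 16.839 + 121.027 + 166.170 + 160.733 + 23.383 + 31.498 + 53.460 + 425.902 = 999.014 mg/L

999.014 mg/L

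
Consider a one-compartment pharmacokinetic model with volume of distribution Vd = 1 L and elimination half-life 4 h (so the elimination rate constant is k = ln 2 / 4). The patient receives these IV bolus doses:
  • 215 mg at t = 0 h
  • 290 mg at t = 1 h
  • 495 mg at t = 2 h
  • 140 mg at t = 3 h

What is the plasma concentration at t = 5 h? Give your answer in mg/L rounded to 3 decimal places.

628.720 mg/L

k = ln 2 / 4 = 0.17329 per h
Dose 1 (215 mg at t=0 h): 215·exp(−0.17329·5) = 90.396 mg/L
Dose 2 (290 mg at t=1 h): 290·exp(−0.17329·4) = 145.000 mg/L
Dose 3 (495 mg at t=2 h): 495·exp(−0.17329·3) = 294.329 mg/L
Dose 4 (140 mg at t=3 h): 140·exp(−0.17329·2) = 98.995 mg/L
C(5) = 90.396 + 145.000 + 294.329 + 98.995 = 628.720 mg/L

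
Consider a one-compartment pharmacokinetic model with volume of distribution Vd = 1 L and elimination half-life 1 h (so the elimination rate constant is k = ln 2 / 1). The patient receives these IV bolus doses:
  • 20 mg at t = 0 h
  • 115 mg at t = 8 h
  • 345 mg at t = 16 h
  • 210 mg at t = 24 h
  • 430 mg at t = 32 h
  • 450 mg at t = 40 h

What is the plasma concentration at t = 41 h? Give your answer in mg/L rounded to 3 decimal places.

225.841 mg/L

k = ln 2 / 1 = 0.69315 per h
Dose 1 (20 mg at t=0 h): 20·exp(−0.69315·41) = 0.000 mg/L
Dose 2 (115 mg at t=8 h): 115·exp(−0.69315·33) = 0.000 mg/L
Dose 3 (345 mg at t=16 h): 345·exp(−0.69315·25) = 0.000 mg/L
Dose 4 (210 mg at t=24 h): 210·exp(−0.69315·17) = 0.002 mg/L
Dose 5 (430 mg at t=32 h): 430·exp(−0.69315·9) = 0.840 mg/L
Dose 6 (450 mg at t=40 h): 450·exp(−0.69315·1) = 225.000 mg/L
C(41) = 0.000 + 0.000 + 0.000 + 0.002 + 0.840 + 225.000 = 225.841 mg/L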